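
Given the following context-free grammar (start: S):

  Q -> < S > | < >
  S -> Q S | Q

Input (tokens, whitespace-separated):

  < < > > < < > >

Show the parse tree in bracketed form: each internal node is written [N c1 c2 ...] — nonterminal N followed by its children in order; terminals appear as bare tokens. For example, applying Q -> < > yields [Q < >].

[S [Q < [S [Q < >]] >] [S [Q < [S [Q < >]] >]]]

S
Q S
< S > S
< Q > S
< < > > S
< < > > Q
< < > > < S >
< < > > < Q >
< < > > < < > >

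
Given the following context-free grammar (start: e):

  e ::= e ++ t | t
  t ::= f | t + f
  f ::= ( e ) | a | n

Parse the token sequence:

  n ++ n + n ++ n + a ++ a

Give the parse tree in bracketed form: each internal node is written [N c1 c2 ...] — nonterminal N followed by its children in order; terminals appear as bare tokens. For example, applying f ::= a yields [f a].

[e [e [e [e [t [f n]]] ++ [t [t [f n]] + [f n]]] ++ [t [t [f n]] + [f a]]] ++ [t [f a]]]

e
e ++ t
e ++ t ++ t
e ++ t ++ t ++ t
t ++ t ++ t ++ t
f ++ t ++ t ++ t
n ++ t ++ t ++ t
n ++ t + f ++ t ++ t
n ++ f + f ++ t ++ t
n ++ n + f ++ t ++ t
n ++ n + n ++ t ++ t
n ++ n + n ++ t + f ++ t
n ++ n + n ++ f + f ++ t
n ++ n + n ++ n + f ++ t
n ++ n + n ++ n + a ++ t
n ++ n + n ++ n + a ++ f
n ++ n + n ++ n + a ++ a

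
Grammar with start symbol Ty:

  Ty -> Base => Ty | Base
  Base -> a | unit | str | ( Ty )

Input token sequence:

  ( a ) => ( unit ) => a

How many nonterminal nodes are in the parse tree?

[Ty [Base ( [Ty [Base a]] )] => [Ty [Base ( [Ty [Base unit]] )] => [Ty [Base a]]]]

10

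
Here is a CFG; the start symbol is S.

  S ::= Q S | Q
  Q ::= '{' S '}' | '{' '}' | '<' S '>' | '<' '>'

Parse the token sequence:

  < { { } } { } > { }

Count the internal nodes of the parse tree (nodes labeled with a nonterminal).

[S [Q < [S [Q { [S [Q { }]] }] [S [Q { }]]] >] [S [Q { }]]]

10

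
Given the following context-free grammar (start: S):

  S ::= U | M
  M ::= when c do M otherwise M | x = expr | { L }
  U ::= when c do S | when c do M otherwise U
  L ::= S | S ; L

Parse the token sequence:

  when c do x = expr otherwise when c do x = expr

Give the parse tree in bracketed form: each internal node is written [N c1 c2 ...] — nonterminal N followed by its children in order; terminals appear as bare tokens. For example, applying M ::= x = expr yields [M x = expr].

S
U
when c do M otherwise U
when c do x = expr otherwise U
when c do x = expr otherwise when c do S
when c do x = expr otherwise when c do M
when c do x = expr otherwise when c do x = expr

[S [U when c do [M x = expr] otherwise [U when c do [S [M x = expr]]]]]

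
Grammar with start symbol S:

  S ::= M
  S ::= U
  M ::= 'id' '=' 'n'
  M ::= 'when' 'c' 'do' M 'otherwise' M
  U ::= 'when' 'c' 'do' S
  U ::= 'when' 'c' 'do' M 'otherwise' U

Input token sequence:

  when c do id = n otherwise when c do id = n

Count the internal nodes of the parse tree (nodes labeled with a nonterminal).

[S [U when c do [M id = n] otherwise [U when c do [S [M id = n]]]]]

6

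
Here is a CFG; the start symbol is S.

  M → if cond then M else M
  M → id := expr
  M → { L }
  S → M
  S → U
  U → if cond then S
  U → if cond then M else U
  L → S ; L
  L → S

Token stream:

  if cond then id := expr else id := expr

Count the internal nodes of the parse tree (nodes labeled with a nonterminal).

4

[S [M if cond then [M id := expr] else [M id := expr]]]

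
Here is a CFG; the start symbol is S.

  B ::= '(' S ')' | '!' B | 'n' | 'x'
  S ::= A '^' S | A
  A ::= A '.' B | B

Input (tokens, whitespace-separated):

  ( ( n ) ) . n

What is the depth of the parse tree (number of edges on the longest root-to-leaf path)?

10

[S [A [A [B ( [S [A [B ( [S [A [B n]]] )]]] )]] . [B n]]]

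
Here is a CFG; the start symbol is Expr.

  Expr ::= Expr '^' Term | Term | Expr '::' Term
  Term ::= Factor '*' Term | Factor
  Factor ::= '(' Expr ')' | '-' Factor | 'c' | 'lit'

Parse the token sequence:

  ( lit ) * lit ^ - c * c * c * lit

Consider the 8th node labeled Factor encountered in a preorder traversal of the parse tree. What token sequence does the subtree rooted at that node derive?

[Expr [Expr [Term [Factor ( [Expr [Term [Factor lit]]] )] * [Term [Factor lit]]]] ^ [Term [Factor - [Factor c]] * [Term [Factor c] * [Term [Factor c] * [Term [Factor lit]]]]]]

lit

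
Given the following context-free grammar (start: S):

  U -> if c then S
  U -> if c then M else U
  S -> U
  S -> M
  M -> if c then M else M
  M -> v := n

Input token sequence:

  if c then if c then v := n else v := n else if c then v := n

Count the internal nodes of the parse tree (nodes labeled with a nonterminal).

[S [U if c then [M if c then [M v := n] else [M v := n]] else [U if c then [S [M v := n]]]]]

8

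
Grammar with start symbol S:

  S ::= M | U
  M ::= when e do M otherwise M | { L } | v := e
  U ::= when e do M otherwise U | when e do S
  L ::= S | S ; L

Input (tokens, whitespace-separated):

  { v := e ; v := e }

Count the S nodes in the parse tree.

3

[S [M { [L [S [M v := e]] ; [L [S [M v := e]]]] }]]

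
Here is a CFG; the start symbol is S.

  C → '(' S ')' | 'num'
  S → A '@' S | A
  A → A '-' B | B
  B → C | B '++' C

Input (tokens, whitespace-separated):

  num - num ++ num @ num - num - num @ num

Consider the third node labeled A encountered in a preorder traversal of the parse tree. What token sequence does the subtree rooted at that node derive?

[S [A [A [B [C num]]] - [B [B [C num]] ++ [C num]]] @ [S [A [A [A [B [C num]]] - [B [C num]]] - [B [C num]]] @ [S [A [B [C num]]]]]]

num - num - num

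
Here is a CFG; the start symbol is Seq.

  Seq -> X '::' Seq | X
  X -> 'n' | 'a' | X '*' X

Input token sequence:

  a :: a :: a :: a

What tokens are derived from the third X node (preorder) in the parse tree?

a

[Seq [X a] :: [Seq [X a] :: [Seq [X a] :: [Seq [X a]]]]]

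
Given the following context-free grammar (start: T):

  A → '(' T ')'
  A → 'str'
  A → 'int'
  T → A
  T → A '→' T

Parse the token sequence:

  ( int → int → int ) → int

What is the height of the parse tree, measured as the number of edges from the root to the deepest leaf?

6

[T [A ( [T [A int] → [T [A int] → [T [A int]]]] )] → [T [A int]]]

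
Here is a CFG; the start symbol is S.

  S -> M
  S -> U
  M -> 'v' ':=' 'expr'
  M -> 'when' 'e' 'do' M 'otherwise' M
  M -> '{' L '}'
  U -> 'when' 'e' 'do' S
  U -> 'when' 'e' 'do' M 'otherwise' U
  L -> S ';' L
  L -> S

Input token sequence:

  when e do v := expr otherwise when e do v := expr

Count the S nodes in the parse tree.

2

[S [U when e do [M v := expr] otherwise [U when e do [S [M v := expr]]]]]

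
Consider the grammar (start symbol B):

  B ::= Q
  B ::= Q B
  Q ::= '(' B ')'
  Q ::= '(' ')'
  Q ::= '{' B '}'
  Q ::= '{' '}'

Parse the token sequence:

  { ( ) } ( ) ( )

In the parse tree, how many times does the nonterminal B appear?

4

[B [Q { [B [Q ( )]] }] [B [Q ( )] [B [Q ( )]]]]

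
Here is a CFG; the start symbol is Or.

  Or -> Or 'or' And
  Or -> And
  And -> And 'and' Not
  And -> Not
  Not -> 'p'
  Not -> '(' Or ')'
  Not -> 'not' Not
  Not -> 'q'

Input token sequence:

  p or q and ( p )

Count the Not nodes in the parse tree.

4

[Or [Or [And [Not p]]] or [And [And [Not q]] and [Not ( [Or [And [Not p]]] )]]]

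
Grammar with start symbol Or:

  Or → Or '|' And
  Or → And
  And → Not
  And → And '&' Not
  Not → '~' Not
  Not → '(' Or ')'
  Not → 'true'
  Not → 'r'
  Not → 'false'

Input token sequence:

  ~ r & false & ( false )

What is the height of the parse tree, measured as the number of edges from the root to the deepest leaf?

6

[Or [And [And [And [Not ~ [Not r]]] & [Not false]] & [Not ( [Or [And [Not false]]] )]]]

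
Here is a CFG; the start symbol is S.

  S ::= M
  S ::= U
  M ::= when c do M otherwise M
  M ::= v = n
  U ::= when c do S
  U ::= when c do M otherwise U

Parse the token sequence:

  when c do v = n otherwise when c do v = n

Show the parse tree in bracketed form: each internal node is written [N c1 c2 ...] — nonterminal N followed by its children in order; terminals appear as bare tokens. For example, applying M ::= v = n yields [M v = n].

S
U
when c do M otherwise U
when c do v = n otherwise U
when c do v = n otherwise when c do S
when c do v = n otherwise when c do M
when c do v = n otherwise when c do v = n

[S [U when c do [M v = n] otherwise [U when c do [S [M v = n]]]]]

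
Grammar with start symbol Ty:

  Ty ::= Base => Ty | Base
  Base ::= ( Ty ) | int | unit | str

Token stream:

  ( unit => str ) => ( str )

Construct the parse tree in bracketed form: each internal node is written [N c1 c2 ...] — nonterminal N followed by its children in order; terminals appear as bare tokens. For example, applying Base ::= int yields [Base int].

[Ty [Base ( [Ty [Base unit] => [Ty [Base str]]] )] => [Ty [Base ( [Ty [Base str]] )]]]

Ty
Base => Ty
( Ty ) => Ty
( Base => Ty ) => Ty
( unit => Ty ) => Ty
( unit => Base ) => Ty
( unit => str ) => Ty
( unit => str ) => Base
( unit => str ) => ( Ty )
( unit => str ) => ( Base )
( unit => str ) => ( str )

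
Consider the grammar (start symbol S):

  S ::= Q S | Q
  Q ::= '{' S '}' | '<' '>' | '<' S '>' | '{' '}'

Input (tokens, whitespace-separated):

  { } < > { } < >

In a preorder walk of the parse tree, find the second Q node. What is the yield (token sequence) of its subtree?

[S [Q { }] [S [Q < >] [S [Q { }] [S [Q < >]]]]]

< >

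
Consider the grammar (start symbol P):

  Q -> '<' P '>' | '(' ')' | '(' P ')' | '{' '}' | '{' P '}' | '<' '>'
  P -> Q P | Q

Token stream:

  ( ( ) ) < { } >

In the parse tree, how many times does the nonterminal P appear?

4

[P [Q ( [P [Q ( )]] )] [P [Q < [P [Q { }]] >]]]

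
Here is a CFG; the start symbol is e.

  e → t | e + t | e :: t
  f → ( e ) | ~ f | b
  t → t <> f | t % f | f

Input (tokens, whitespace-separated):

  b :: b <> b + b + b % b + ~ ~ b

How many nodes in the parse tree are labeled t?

7

[e [e [e [e [e [t [f b]]] :: [t [t [f b]] <> [f b]]] + [t [f b]]] + [t [t [f b]] % [f b]]] + [t [f ~ [f ~ [f b]]]]]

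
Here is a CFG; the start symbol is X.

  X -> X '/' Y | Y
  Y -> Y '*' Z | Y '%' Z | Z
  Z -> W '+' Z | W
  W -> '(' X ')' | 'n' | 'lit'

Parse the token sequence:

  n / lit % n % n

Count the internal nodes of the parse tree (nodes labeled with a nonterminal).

14

[X [X [Y [Z [W n]]]] / [Y [Y [Y [Z [W lit]]] % [Z [W n]]] % [Z [W n]]]]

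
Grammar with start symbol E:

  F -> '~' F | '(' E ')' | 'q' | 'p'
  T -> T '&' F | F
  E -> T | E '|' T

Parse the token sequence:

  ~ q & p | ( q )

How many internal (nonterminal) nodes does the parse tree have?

12

[E [E [T [T [F ~ [F q]]] & [F p]]] | [T [F ( [E [T [F q]]] )]]]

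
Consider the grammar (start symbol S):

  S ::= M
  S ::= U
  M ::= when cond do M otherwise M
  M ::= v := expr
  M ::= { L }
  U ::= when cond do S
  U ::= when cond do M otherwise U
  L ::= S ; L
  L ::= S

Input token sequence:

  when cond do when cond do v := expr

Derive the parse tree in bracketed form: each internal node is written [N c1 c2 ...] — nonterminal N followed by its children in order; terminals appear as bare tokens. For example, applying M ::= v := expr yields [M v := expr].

S
U
when cond do S
when cond do U
when cond do when cond do S
when cond do when cond do M
when cond do when cond do v := expr

[S [U when cond do [S [U when cond do [S [M v := expr]]]]]]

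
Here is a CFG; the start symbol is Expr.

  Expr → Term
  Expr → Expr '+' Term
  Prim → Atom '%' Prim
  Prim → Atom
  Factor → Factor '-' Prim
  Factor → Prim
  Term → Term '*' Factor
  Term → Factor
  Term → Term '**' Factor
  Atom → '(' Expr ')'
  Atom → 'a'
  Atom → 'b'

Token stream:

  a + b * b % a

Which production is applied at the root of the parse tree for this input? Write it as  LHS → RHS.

Expr → Expr '+' Term

[Expr [Expr [Term [Factor [Prim [Atom a]]]]] + [Term [Term [Factor [Prim [Atom b]]]] * [Factor [Prim [Atom b] % [Prim [Atom a]]]]]]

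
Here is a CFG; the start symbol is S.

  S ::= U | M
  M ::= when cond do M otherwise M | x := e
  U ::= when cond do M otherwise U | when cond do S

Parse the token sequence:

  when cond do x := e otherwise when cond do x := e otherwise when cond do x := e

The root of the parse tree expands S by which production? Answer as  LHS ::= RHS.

S ::= U

[S [U when cond do [M x := e] otherwise [U when cond do [M x := e] otherwise [U when cond do [S [M x := e]]]]]]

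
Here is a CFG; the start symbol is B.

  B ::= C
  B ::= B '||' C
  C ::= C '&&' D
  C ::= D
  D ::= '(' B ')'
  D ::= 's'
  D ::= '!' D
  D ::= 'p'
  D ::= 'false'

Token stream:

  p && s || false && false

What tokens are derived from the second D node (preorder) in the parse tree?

[B [B [C [C [D p]] && [D s]]] || [C [C [D false]] && [D false]]]

s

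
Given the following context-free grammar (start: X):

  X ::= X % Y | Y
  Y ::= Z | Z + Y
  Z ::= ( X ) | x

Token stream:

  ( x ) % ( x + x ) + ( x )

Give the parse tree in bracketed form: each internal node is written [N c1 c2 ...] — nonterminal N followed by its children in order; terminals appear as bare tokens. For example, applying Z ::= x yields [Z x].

X
X % Y
Y % Y
Z % Y
( X ) % Y
( Y ) % Y
( Z ) % Y
( x ) % Y
( x ) % Z + Y
( x ) % ( X ) + Y
( x ) % ( Y ) + Y
( x ) % ( Z + Y ) + Y
( x ) % ( x + Y ) + Y
( x ) % ( x + Z ) + Y
( x ) % ( x + x ) + Y
( x ) % ( x + x ) + Z
( x ) % ( x + x ) + ( X )
( x ) % ( x + x ) + ( Y )
( x ) % ( x + x ) + ( Z )
( x ) % ( x + x ) + ( x )

[X [X [Y [Z ( [X [Y [Z x]]] )]]] % [Y [Z ( [X [Y [Z x] + [Y [Z x]]]] )] + [Y [Z ( [X [Y [Z x]]] )]]]]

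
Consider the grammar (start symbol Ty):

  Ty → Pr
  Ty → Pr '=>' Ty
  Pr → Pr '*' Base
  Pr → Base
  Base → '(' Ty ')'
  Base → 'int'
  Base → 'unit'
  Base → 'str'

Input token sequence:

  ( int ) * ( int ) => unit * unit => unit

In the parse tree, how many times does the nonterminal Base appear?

[Ty [Pr [Pr [Base ( [Ty [Pr [Base int]]] )]] * [Base ( [Ty [Pr [Base int]]] )]] => [Ty [Pr [Pr [Base unit]] * [Base unit]] => [Ty [Pr [Base unit]]]]]

7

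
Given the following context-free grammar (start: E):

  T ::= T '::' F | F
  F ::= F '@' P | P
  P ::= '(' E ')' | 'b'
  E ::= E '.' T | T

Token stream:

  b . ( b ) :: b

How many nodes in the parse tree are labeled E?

3

[E [E [T [F [P b]]]] . [T [T [F [P ( [E [T [F [P b]]]] )]]] :: [F [P b]]]]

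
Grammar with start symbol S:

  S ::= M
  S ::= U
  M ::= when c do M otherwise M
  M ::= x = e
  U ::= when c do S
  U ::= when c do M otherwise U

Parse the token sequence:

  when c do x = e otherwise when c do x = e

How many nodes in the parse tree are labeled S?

2

[S [U when c do [M x = e] otherwise [U when c do [S [M x = e]]]]]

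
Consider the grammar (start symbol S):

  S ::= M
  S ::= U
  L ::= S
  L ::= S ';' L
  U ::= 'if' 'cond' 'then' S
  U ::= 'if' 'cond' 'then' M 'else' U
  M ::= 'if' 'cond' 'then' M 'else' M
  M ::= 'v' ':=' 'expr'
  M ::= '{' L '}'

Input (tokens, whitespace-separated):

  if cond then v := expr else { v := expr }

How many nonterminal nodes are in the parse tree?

[S [M if cond then [M v := expr] else [M { [L [S [M v := expr]]] }]]]

7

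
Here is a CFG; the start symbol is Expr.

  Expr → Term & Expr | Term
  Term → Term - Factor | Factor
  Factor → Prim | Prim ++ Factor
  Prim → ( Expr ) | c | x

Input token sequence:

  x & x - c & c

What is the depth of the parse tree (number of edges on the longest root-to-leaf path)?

6

[Expr [Term [Factor [Prim x]]] & [Expr [Term [Term [Factor [Prim x]]] - [Factor [Prim c]]] & [Expr [Term [Factor [Prim c]]]]]]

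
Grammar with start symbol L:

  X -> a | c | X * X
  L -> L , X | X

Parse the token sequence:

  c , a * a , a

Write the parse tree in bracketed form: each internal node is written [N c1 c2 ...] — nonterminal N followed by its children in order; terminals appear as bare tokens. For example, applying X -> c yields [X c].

[L [L [L [X c]] , [X [X a] * [X a]]] , [X a]]

L
L , X
L , X , X
X , X , X
c , X , X
c , X * X , X
c , a * X , X
c , a * a , X
c , a * a , a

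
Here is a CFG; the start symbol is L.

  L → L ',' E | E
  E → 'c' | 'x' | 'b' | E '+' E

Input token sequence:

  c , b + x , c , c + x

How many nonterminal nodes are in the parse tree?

[L [L [L [L [E c]] , [E [E b] + [E x]]] , [E c]] , [E [E c] + [E x]]]

12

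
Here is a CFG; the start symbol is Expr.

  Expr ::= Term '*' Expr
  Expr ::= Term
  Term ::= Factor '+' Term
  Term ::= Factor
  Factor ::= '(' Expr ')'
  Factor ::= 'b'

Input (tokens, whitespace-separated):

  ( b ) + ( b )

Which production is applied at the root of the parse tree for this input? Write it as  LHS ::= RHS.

[Expr [Term [Factor ( [Expr [Term [Factor b]]] )] + [Term [Factor ( [Expr [Term [Factor b]]] )]]]]

Expr ::= Term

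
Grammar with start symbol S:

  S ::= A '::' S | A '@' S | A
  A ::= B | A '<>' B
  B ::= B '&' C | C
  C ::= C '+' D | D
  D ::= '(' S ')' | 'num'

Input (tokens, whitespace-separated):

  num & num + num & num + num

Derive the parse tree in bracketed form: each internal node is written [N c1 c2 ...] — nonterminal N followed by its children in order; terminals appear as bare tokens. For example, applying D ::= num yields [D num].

S
A
B
B & C
B & C & C
C & C & C
D & C & C
num & C & C
num & C + D & C
num & D + D & C
num & num + D & C
num & num + num & C
num & num + num & C + D
num & num + num & D + D
num & num + num & num + D
num & num + num & num + num

[S [A [B [B [B [C [D num]]] & [C [C [D num]] + [D num]]] & [C [C [D num]] + [D num]]]]]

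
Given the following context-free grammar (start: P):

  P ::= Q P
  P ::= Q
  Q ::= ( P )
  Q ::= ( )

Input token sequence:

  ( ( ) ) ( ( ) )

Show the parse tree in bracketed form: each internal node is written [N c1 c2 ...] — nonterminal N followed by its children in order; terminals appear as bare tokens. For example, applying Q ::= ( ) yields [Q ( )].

P
Q P
( P ) P
( Q ) P
( ( ) ) P
( ( ) ) Q
( ( ) ) ( P )
( ( ) ) ( Q )
( ( ) ) ( ( ) )

[P [Q ( [P [Q ( )]] )] [P [Q ( [P [Q ( )]] )]]]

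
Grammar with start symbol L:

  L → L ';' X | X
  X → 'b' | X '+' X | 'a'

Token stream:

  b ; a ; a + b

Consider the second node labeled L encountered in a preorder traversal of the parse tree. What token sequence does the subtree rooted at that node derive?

b ; a

[L [L [L [X b]] ; [X a]] ; [X [X a] + [X b]]]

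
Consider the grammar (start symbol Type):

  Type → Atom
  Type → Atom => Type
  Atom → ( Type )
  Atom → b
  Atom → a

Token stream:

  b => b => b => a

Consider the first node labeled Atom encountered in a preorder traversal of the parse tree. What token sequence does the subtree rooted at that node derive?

b

[Type [Atom b] => [Type [Atom b] => [Type [Atom b] => [Type [Atom a]]]]]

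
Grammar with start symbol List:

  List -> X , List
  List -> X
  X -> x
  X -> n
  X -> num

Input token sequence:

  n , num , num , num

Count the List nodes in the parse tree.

4

[List [X n] , [List [X num] , [List [X num] , [List [X num]]]]]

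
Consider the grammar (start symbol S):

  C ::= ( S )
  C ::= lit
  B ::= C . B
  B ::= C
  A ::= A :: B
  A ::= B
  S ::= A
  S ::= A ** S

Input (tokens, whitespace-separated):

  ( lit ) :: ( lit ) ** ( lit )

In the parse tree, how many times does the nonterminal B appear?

[S [A [A [B [C ( [S [A [B [C lit]]]] )]]] :: [B [C ( [S [A [B [C lit]]]] )]]] ** [S [A [B [C ( [S [A [B [C lit]]]] )]]]]]

6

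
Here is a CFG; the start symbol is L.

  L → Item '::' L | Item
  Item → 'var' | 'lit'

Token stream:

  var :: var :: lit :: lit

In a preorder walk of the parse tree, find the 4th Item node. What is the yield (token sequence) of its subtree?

lit

[L [Item var] :: [L [Item var] :: [L [Item lit] :: [L [Item lit]]]]]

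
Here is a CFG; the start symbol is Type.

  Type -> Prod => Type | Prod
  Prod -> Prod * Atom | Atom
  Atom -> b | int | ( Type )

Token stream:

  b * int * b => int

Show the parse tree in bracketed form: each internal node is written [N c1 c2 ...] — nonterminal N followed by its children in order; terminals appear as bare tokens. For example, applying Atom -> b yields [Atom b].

Type
Prod => Type
Prod * Atom => Type
Prod * Atom * Atom => Type
Atom * Atom * Atom => Type
b * Atom * Atom => Type
b * int * Atom => Type
b * int * b => Type
b * int * b => Prod
b * int * b => Atom
b * int * b => int

[Type [Prod [Prod [Prod [Atom b]] * [Atom int]] * [Atom b]] => [Type [Prod [Atom int]]]]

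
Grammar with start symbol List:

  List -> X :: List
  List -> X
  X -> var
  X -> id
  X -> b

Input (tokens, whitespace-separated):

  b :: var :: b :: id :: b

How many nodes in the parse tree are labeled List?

5

[List [X b] :: [List [X var] :: [List [X b] :: [List [X id] :: [List [X b]]]]]]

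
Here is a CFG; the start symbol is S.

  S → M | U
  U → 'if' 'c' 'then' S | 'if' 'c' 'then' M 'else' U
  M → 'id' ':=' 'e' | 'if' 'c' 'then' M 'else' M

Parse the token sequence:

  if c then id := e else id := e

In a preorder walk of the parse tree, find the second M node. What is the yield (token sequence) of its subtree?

[S [M if c then [M id := e] else [M id := e]]]

id := e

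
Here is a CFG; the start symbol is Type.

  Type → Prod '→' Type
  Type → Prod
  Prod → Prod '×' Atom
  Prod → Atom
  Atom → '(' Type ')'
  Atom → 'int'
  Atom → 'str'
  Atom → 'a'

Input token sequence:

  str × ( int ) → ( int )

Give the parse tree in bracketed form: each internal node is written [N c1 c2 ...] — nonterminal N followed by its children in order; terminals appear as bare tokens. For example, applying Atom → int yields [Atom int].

Type
Prod → Type
Prod × Atom → Type
Atom × Atom → Type
str × Atom → Type
str × ( Type ) → Type
str × ( Prod ) → Type
str × ( Atom ) → Type
str × ( int ) → Type
str × ( int ) → Prod
str × ( int ) → Atom
str × ( int ) → ( Type )
str × ( int ) → ( Prod )
str × ( int ) → ( Atom )
str × ( int ) → ( int )

[Type [Prod [Prod [Atom str]] × [Atom ( [Type [Prod [Atom int]]] )]] → [Type [Prod [Atom ( [Type [Prod [Atom int]]] )]]]]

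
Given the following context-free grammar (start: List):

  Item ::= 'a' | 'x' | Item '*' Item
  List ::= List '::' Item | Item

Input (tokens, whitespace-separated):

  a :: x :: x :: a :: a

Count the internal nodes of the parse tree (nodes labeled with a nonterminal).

10

[List [List [List [List [List [Item a]] :: [Item x]] :: [Item x]] :: [Item a]] :: [Item a]]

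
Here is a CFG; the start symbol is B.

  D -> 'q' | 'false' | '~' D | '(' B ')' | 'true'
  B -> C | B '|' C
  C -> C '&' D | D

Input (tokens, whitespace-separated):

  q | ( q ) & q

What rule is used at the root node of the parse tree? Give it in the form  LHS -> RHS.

B -> B '|' C

[B [B [C [D q]]] | [C [C [D ( [B [C [D q]]] )]] & [D q]]]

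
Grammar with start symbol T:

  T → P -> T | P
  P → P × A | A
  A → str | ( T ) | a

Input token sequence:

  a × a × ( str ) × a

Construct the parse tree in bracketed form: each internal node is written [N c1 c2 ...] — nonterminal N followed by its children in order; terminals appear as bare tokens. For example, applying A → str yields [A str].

T
P
P × A
P × A × A
P × A × A × A
A × A × A × A
a × A × A × A
a × a × A × A
a × a × ( T ) × A
a × a × ( P ) × A
a × a × ( A ) × A
a × a × ( str ) × A
a × a × ( str ) × a

[T [P [P [P [P [A a]] × [A a]] × [A ( [T [P [A str]]] )]] × [A a]]]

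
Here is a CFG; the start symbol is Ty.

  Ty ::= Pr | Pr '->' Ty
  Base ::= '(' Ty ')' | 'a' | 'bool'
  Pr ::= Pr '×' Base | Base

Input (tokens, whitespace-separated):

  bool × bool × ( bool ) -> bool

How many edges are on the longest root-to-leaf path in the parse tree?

6

[Ty [Pr [Pr [Pr [Base bool]] × [Base bool]] × [Base ( [Ty [Pr [Base bool]]] )]] -> [Ty [Pr [Base bool]]]]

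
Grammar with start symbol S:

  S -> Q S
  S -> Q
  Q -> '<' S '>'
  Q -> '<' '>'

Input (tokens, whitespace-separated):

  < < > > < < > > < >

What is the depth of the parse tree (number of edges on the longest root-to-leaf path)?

[S [Q < [S [Q < >]] >] [S [Q < [S [Q < >]] >] [S [Q < >]]]]

5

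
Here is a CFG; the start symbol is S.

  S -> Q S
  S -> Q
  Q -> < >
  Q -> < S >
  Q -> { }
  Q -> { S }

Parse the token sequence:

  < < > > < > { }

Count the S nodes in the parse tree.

4

[S [Q < [S [Q < >]] >] [S [Q < >] [S [Q { }]]]]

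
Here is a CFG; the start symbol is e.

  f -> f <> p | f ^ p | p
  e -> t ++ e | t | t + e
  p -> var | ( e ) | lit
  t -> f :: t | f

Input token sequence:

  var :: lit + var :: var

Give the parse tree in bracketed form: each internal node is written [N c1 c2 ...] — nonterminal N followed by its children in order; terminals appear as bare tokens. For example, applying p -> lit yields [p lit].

[e [t [f [p var]] :: [t [f [p lit]]]] + [e [t [f [p var]] :: [t [f [p var]]]]]]

e
t + e
f :: t + e
p :: t + e
var :: t + e
var :: f + e
var :: p + e
var :: lit + e
var :: lit + t
var :: lit + f :: t
var :: lit + p :: t
var :: lit + var :: t
var :: lit + var :: f
var :: lit + var :: p
var :: lit + var :: var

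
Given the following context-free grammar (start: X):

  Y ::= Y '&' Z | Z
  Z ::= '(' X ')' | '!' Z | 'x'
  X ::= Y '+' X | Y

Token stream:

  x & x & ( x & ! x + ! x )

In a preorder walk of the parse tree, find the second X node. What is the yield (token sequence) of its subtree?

[X [Y [Y [Y [Z x]] & [Z x]] & [Z ( [X [Y [Y [Z x]] & [Z ! [Z x]]] + [X [Y [Z ! [Z x]]]]] )]]]

x & ! x + ! x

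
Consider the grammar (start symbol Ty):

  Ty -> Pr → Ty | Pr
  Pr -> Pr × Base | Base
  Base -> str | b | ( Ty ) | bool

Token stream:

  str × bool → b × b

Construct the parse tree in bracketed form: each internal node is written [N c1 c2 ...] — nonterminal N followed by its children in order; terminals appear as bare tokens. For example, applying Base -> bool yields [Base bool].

Ty
Pr → Ty
Pr × Base → Ty
Base × Base → Ty
str × Base → Ty
str × bool → Ty
str × bool → Pr
str × bool → Pr × Base
str × bool → Base × Base
str × bool → b × Base
str × bool → b × b

[Ty [Pr [Pr [Base str]] × [Base bool]] → [Ty [Pr [Pr [Base b]] × [Base b]]]]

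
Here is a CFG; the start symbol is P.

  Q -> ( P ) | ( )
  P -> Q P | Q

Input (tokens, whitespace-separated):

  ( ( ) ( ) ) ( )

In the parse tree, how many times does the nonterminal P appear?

4

[P [Q ( [P [Q ( )] [P [Q ( )]]] )] [P [Q ( )]]]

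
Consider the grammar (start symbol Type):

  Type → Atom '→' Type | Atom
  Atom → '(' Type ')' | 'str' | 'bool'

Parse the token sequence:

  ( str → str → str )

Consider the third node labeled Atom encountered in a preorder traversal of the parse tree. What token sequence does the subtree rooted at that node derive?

str

[Type [Atom ( [Type [Atom str] → [Type [Atom str] → [Type [Atom str]]]] )]]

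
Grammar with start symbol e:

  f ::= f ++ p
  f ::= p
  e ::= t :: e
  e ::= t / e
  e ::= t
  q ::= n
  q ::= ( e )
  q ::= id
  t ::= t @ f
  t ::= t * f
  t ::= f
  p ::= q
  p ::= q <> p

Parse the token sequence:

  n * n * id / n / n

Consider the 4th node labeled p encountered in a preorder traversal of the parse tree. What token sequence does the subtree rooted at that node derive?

n

[e [t [t [t [f [p [q n]]]] * [f [p [q n]]]] * [f [p [q id]]]] / [e [t [f [p [q n]]]] / [e [t [f [p [q n]]]]]]]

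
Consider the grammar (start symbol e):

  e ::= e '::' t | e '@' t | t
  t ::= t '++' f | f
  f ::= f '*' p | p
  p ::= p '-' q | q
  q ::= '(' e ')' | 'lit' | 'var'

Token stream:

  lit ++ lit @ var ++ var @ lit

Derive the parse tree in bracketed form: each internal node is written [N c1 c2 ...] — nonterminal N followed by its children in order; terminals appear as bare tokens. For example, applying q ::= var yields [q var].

e
e @ t
e @ t @ t
t @ t @ t
t ++ f @ t @ t
f ++ f @ t @ t
p ++ f @ t @ t
q ++ f @ t @ t
lit ++ f @ t @ t
lit ++ p @ t @ t
lit ++ q @ t @ t
lit ++ lit @ t @ t
lit ++ lit @ t ++ f @ t
lit ++ lit @ f ++ f @ t
lit ++ lit @ p ++ f @ t
lit ++ lit @ q ++ f @ t
lit ++ lit @ var ++ f @ t
lit ++ lit @ var ++ p @ t
lit ++ lit @ var ++ q @ t
lit ++ lit @ var ++ var @ t
lit ++ lit @ var ++ var @ f
lit ++ lit @ var ++ var @ p
lit ++ lit @ var ++ var @ q
lit ++ lit @ var ++ var @ lit

[e [e [e [t [t [f [p [q lit]]]] ++ [f [p [q lit]]]]] @ [t [t [f [p [q var]]]] ++ [f [p [q var]]]]] @ [t [f [p [q lit]]]]]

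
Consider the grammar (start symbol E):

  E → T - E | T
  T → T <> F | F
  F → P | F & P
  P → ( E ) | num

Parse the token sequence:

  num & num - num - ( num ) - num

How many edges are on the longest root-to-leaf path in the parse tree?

10

[E [T [F [F [P num]] & [P num]]] - [E [T [F [P num]]] - [E [T [F [P ( [E [T [F [P num]]]] )]]] - [E [T [F [P num]]]]]]]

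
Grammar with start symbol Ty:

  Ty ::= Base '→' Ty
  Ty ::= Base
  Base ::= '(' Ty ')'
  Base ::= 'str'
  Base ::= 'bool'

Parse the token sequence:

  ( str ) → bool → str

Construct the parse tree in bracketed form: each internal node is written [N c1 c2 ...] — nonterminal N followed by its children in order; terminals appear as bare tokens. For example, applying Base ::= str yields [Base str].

[Ty [Base ( [Ty [Base str]] )] → [Ty [Base bool] → [Ty [Base str]]]]

Ty
Base → Ty
( Ty ) → Ty
( Base ) → Ty
( str ) → Ty
( str ) → Base → Ty
( str ) → bool → Ty
( str ) → bool → Base
( str ) → bool → str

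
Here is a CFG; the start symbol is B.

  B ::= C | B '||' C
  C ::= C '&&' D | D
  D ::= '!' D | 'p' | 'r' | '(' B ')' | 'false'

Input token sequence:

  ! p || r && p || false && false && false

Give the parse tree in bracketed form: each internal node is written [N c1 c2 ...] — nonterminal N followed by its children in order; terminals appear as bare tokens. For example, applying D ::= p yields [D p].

[B [B [B [C [D ! [D p]]]] || [C [C [D r]] && [D p]]] || [C [C [C [D false]] && [D false]] && [D false]]]

B
B || C
B || C || C
C || C || C
D || C || C
! D || C || C
! p || C || C
! p || C && D || C
! p || D && D || C
! p || r && D || C
! p || r && p || C
! p || r && p || C && D
! p || r && p || C && D && D
! p || r && p || D && D && D
! p || r && p || false && D && D
! p || r && p || false && false && D
! p || r && p || false && false && false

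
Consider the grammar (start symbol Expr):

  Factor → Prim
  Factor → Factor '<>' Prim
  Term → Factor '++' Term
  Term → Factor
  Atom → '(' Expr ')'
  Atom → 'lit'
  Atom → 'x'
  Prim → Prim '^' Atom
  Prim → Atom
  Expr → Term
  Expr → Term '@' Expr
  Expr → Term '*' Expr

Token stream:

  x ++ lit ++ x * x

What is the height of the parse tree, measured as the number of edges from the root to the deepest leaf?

[Expr [Term [Factor [Prim [Atom x]]] ++ [Term [Factor [Prim [Atom lit]]] ++ [Term [Factor [Prim [Atom x]]]]]] * [Expr [Term [Factor [Prim [Atom x]]]]]]

7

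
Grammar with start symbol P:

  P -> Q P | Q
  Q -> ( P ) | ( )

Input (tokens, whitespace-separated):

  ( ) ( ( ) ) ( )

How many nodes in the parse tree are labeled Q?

[P [Q ( )] [P [Q ( [P [Q ( )]] )] [P [Q ( )]]]]

4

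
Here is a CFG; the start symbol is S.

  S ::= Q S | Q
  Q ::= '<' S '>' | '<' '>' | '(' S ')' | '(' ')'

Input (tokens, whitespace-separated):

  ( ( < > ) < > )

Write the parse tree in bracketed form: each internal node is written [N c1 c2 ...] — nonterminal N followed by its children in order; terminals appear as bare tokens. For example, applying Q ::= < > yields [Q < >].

[S [Q ( [S [Q ( [S [Q < >]] )] [S [Q < >]]] )]]

S
Q
( S )
( Q S )
( ( S ) S )
( ( Q ) S )
( ( < > ) S )
( ( < > ) Q )
( ( < > ) < > )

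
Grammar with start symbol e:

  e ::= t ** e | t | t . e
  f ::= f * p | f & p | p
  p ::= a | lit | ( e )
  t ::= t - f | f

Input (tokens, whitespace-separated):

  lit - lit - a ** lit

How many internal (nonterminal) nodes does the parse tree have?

[e [t [t [t [f [p lit]]] - [f [p lit]]] - [f [p a]]] ** [e [t [f [p lit]]]]]

14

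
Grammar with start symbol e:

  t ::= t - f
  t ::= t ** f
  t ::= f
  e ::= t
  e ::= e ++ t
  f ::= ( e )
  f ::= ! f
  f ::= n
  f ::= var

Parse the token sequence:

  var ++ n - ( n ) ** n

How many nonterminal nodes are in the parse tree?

13

[e [e [t [f var]]] ++ [t [t [t [f n]] - [f ( [e [t [f n]]] )]] ** [f n]]]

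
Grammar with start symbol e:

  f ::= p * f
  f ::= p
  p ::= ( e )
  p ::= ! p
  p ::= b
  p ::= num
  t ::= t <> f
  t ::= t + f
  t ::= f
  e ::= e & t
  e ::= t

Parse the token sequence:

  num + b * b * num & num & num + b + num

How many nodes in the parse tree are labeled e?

3

[e [e [e [t [t [f [p num]]] + [f [p b] * [f [p b] * [f [p num]]]]]] & [t [f [p num]]]] & [t [t [t [f [p num]]] + [f [p b]]] + [f [p num]]]]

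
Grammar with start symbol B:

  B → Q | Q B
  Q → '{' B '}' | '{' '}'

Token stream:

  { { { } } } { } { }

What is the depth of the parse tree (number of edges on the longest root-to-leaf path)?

[B [Q { [B [Q { [B [Q { }]] }]] }] [B [Q { }] [B [Q { }]]]]

6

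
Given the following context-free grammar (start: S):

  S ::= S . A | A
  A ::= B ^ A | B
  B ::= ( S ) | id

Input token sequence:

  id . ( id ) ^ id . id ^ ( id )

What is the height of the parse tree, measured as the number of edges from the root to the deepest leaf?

7

[S [S [S [A [B id]]] . [A [B ( [S [A [B id]]] )] ^ [A [B id]]]] . [A [B id] ^ [A [B ( [S [A [B id]]] )]]]]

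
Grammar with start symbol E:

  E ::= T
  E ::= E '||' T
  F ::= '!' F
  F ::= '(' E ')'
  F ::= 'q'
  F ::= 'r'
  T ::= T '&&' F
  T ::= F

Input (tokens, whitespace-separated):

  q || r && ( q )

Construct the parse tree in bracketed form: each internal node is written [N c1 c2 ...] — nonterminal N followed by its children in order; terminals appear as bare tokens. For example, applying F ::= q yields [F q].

[E [E [T [F q]]] || [T [T [F r]] && [F ( [E [T [F q]]] )]]]

E
E || T
T || T
F || T
q || T
q || T && F
q || F && F
q || r && F
q || r && ( E )
q || r && ( T )
q || r && ( F )
q || r && ( q )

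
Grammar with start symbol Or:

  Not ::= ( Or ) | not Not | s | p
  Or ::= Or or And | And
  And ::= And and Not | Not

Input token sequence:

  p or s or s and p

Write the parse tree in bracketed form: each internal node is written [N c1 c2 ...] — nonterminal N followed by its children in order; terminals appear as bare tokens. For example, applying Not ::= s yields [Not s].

[Or [Or [Or [And [Not p]]] or [And [Not s]]] or [And [And [Not s]] and [Not p]]]

Or
Or or And
Or or And or And
And or And or And
Not or And or And
p or And or And
p or Not or And
p or s or And
p or s or And and Not
p or s or Not and Not
p or s or s and Not
p or s or s and p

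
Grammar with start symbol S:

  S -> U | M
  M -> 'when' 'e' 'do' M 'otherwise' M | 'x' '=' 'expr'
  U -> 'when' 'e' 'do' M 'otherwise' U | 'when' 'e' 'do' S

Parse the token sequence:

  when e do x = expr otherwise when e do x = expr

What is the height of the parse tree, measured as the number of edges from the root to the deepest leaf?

5

[S [U when e do [M x = expr] otherwise [U when e do [S [M x = expr]]]]]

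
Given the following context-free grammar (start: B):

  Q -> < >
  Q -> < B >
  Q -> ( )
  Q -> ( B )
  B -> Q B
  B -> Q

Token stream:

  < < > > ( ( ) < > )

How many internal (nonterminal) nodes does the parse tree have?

10

[B [Q < [B [Q < >]] >] [B [Q ( [B [Q ( )] [B [Q < >]]] )]]]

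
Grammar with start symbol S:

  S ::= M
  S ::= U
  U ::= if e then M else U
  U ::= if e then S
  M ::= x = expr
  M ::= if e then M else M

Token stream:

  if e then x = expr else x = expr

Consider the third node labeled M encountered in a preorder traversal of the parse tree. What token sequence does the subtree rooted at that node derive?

[S [M if e then [M x = expr] else [M x = expr]]]

x = expr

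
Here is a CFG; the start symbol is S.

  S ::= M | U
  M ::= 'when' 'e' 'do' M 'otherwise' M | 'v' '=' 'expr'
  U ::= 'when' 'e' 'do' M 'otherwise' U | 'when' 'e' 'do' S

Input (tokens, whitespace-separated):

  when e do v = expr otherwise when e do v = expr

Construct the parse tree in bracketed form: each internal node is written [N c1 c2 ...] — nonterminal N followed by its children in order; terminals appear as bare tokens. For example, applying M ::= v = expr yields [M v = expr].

[S [U when e do [M v = expr] otherwise [U when e do [S [M v = expr]]]]]

S
U
when e do M otherwise U
when e do v = expr otherwise U
when e do v = expr otherwise when e do S
when e do v = expr otherwise when e do M
when e do v = expr otherwise when e do v = expr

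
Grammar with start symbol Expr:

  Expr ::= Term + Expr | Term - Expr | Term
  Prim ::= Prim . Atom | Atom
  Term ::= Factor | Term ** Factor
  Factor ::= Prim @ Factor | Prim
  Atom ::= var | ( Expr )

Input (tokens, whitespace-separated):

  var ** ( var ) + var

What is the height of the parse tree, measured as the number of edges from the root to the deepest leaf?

[Expr [Term [Term [Factor [Prim [Atom var]]]] ** [Factor [Prim [Atom ( [Expr [Term [Factor [Prim [Atom var]]]]] )]]]] + [Expr [Term [Factor [Prim [Atom var]]]]]]

10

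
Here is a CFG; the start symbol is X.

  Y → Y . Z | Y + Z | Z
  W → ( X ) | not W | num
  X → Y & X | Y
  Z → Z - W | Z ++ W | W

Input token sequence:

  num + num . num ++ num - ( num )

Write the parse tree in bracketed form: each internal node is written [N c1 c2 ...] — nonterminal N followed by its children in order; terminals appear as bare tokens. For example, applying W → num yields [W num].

X
Y
Y . Z
Y + Z . Z
Z + Z . Z
W + Z . Z
num + Z . Z
num + W . Z
num + num . Z
num + num . Z - W
num + num . Z ++ W - W
num + num . W ++ W - W
num + num . num ++ W - W
num + num . num ++ num - W
num + num . num ++ num - ( X )
num + num . num ++ num - ( Y )
num + num . num ++ num - ( Z )
num + num . num ++ num - ( W )
num + num . num ++ num - ( num )

[X [Y [Y [Y [Z [W num]]] + [Z [W num]]] . [Z [Z [Z [W num]] ++ [W num]] - [W ( [X [Y [Z [W num]]]] )]]]]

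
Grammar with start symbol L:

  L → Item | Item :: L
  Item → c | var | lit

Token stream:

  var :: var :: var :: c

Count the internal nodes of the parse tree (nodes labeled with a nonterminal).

8

[L [Item var] :: [L [Item var] :: [L [Item var] :: [L [Item c]]]]]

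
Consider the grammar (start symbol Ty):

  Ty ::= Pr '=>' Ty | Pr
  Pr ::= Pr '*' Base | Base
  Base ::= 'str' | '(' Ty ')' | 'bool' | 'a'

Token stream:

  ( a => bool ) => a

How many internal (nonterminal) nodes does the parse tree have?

[Ty [Pr [Base ( [Ty [Pr [Base a]] => [Ty [Pr [Base bool]]]] )]] => [Ty [Pr [Base a]]]]

12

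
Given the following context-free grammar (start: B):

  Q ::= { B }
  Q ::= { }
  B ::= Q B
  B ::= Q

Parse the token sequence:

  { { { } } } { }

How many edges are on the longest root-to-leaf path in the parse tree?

[B [Q { [B [Q { [B [Q { }]] }]] }] [B [Q { }]]]

6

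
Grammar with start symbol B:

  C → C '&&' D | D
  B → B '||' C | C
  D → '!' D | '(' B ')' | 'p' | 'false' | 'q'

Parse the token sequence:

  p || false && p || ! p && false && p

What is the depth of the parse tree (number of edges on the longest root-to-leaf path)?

6

[B [B [B [C [D p]]] || [C [C [D false]] && [D p]]] || [C [C [C [D ! [D p]]] && [D false]] && [D p]]]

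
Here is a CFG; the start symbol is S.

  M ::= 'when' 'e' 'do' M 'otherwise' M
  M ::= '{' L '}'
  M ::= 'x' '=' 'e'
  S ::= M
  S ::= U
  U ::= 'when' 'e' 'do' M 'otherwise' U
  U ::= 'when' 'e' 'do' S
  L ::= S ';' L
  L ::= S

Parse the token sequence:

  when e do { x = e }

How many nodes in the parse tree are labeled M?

2

[S [U when e do [S [M { [L [S [M x = e]]] }]]]]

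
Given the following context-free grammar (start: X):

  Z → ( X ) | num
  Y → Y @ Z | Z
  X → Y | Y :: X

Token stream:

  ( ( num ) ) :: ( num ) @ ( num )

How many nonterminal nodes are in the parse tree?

20

[X [Y [Z ( [X [Y [Z ( [X [Y [Z num]]] )]]] )]] :: [X [Y [Y [Z ( [X [Y [Z num]]] )]] @ [Z ( [X [Y [Z num]]] )]]]]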